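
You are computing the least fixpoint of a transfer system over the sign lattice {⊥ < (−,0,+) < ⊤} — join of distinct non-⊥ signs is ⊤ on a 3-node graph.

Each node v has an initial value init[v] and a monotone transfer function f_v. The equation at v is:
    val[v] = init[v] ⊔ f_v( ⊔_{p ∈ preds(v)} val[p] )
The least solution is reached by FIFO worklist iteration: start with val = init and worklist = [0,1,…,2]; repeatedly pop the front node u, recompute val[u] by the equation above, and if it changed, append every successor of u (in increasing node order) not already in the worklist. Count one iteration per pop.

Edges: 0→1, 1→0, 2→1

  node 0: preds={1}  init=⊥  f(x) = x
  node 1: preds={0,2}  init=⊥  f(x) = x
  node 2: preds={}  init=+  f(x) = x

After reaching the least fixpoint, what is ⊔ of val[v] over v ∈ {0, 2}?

Trace (5 dequeues):
  [1] u=0 | in ⊥ | out ⊥ | ==
  [2] u=1 | in + | out + | prev ⊥ | push {0}
  [3] u=2 | in ⊥ | out + | ==
  [4] u=0 | in + | out + | prev ⊥ | push {1}
  [5] u=1 | in + | out + | ==

Converged values:
  [0] +
  [1] +
  [2] +

+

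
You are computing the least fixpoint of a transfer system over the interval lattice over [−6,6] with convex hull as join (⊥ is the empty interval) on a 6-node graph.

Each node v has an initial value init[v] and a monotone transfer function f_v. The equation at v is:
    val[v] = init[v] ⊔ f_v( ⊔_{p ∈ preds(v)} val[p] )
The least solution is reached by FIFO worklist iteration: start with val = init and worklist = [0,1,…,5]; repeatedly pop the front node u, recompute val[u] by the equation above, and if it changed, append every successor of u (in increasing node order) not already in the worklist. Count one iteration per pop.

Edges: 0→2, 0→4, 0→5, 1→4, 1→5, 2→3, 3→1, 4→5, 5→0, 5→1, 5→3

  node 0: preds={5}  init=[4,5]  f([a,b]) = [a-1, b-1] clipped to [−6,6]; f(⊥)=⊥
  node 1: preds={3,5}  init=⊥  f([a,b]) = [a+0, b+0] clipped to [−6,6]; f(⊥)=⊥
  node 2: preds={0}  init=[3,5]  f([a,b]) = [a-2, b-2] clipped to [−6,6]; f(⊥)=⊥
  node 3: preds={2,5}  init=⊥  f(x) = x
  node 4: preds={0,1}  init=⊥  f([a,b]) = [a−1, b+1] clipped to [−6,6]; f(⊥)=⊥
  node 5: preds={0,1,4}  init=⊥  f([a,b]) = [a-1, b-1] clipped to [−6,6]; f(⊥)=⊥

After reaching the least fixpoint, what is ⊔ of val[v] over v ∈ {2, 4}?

[-6,6]

Iteration log — 31 steps:
  step 1. node 0  ⊔preds=⊥  new=[4,5]  stable
  step 2. node 1  ⊔preds=⊥  new=⊥  stable
  step 3. node 2  ⊔preds=[4,5]  new=[2,5]  old=[3,5]  +wl: 
  step 4. node 3  ⊔preds=[2,5]  new=[2,5]  old=⊥  +wl: 1
  step 5. node 4  ⊔preds=[4,5]  new=[3,6]  old=⊥  +wl: 
  step 6. node 5  ⊔preds=[3,6]  new=[2,5]  old=⊥  +wl: 0,3
  step 7. node 1  ⊔preds=[2,5]  new=[2,5]  old=⊥  +wl: 4,5
  step 8. node 0  ⊔preds=[2,5]  new=[1,5]  old=[4,5]  +wl: 2
  step 9. node 3  ⊔preds=[2,5]  new=[2,5]  stable
  step 10. node 4  ⊔preds=[1,5]  new=[0,6]  old=[3,6]  +wl: 
  step 11. node 5  ⊔preds=[0,6]  new=[-1,5]  old=[2,5]  +wl: 0,1,3
  step 12. node 2  ⊔preds=[1,5]  new=[-1,5]  old=[2,5]  +wl: 
  step 13. node 0  ⊔preds=[-1,5]  new=[-2,5]  old=[1,5]  +wl: 2,4,5
  step 14. node 1  ⊔preds=[-1,5]  new=[-1,5]  old=[2,5]  +wl: 
  step 15. node 3  ⊔preds=[-1,5]  new=[-1,5]  old=[2,5]  +wl: 1
  step 16. node 2  ⊔preds=[-2,5]  new=[-4,5]  old=[-1,5]  +wl: 3
  step 17. node 4  ⊔preds=[-2,5]  new=[-3,6]  old=[0,6]  +wl: 
  step 18. node 5  ⊔preds=[-3,6]  new=[-4,5]  old=[-1,5]  +wl: 0
  step 19. node 1  ⊔preds=[-4,5]  new=[-4,5]  old=[-1,5]  +wl: 4,5
  step 20. node 3  ⊔preds=[-4,5]  new=[-4,5]  old=[-1,5]  +wl: 1
  step 21. node 0  ⊔preds=[-4,5]  new=[-5,5]  old=[-2,5]  +wl: 2
  step 22. node 4  ⊔preds=[-5,5]  new=[-6,6]  old=[-3,6]  +wl: 
  step 23. node 5  ⊔preds=[-6,6]  new=[-6,5]  old=[-4,5]  +wl: 0,3
  step 24. node 1  ⊔preds=[-6,5]  new=[-6,5]  old=[-4,5]  +wl: 4,5
  step 25. node 2  ⊔preds=[-5,5]  new=[-6,5]  old=[-4,5]  +wl: 
  step 26. node 0  ⊔preds=[-6,5]  new=[-6,5]  old=[-5,5]  +wl: 2
  step 27. node 3  ⊔preds=[-6,5]  new=[-6,5]  old=[-4,5]  +wl: 1
  step 28. node 4  ⊔preds=[-6,5]  new=[-6,6]  stable
  step 29. node 5  ⊔preds=[-6,6]  new=[-6,5]  stable
  step 30. node 2  ⊔preds=[-6,5]  new=[-6,5]  stable
  step 31. node 1  ⊔preds=[-6,5]  new=[-6,5]  stable

Least fixpoint reached:
  node 0: [-6,5]
  node 1: [-6,5]
  node 2: [-6,5]
  node 3: [-6,5]
  node 4: [-6,6]
  node 5: [-6,5]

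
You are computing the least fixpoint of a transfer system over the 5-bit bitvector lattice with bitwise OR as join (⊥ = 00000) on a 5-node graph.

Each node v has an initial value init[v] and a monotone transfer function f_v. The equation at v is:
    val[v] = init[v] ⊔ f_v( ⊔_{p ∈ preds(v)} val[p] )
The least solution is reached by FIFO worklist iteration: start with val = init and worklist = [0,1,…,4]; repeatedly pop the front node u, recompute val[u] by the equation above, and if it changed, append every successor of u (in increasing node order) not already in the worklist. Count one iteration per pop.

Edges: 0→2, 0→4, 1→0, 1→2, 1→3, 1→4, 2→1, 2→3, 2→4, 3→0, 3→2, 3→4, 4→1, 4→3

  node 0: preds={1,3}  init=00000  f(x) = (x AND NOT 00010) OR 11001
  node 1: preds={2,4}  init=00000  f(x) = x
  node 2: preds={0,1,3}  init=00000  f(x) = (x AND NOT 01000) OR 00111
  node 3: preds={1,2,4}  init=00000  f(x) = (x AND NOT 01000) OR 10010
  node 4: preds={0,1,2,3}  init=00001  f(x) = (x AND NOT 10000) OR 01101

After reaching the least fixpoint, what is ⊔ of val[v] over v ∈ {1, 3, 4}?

11111

Worklist (11 pops):
  #1 pop 0: in=00000 → 11001 (was 00000); enqueue []
  #2 pop 1: in=00001 → 00001 (was 00000); enqueue [0]
  #3 pop 2: in=11001 → 10111 (was 00000); enqueue [1]
  #4 pop 3: in=10111 → 10111 (was 00000); enqueue [2]
  #5 pop 4: in=11111 → 01111 (was 00001); enqueue [3]
  #6 pop 0: in=10111 → 11101 (was 11001); enqueue [4]
  #7 pop 1: in=11111 → 11111 (was 00001); enqueue [0]
  #8 pop 2: in=11111 → 10111 (no change)
  #9 pop 3: in=11111 → 10111 (no change)
  #10 pop 4: in=11111 → 01111 (no change)
  #11 pop 0: in=11111 → 11101 (no change)

Fixpoint:
  val[0] = 11101
  val[1] = 11111
  val[2] = 10111
  val[3] = 10111
  val[4] = 01111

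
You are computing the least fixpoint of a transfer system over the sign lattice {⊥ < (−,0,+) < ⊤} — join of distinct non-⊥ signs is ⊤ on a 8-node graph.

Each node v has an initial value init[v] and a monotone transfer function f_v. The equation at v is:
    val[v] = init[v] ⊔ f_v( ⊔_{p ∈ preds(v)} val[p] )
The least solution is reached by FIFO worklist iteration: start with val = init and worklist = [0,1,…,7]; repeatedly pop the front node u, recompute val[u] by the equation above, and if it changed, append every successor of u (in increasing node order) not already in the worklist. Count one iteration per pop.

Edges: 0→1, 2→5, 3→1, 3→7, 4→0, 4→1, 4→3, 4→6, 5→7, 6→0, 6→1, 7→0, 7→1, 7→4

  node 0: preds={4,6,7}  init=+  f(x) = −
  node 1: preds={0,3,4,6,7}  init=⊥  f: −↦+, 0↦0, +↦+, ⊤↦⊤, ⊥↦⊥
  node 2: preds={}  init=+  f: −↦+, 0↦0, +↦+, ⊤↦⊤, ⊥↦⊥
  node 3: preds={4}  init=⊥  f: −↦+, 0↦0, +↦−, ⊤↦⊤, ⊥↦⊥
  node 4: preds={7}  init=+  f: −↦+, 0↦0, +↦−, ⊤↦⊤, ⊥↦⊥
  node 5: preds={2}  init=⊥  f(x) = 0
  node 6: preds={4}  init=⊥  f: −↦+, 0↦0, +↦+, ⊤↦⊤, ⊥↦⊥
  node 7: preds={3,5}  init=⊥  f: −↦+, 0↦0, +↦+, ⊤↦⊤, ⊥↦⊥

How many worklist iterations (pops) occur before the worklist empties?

18

Trace (18 dequeues):
  [1] u=0 | in + | out ⊤ | prev + | push {}
  [2] u=1 | in ⊤ | out ⊤ | prev ⊥ | push {}
  [3] u=2 | in ⊥ | out + | ==
  [4] u=3 | in + | out − | prev ⊥ | push {1}
  [5] u=4 | in ⊥ | out + | ==
  [6] u=5 | in + | out 0 | prev ⊥ | push {}
  [7] u=6 | in + | out + | prev ⊥ | push {0}
  [8] u=7 | in ⊤ | out ⊤ | prev ⊥ | push {4}
  [9] u=1 | in ⊤ | out ⊤ | ==
  [10] u=0 | in ⊤ | out ⊤ | ==
  [11] u=4 | in ⊤ | out ⊤ | prev + | push {0,1,3,6}
  [12] u=0 | in ⊤ | out ⊤ | ==
  [13] u=1 | in ⊤ | out ⊤ | ==
  [14] u=3 | in ⊤ | out ⊤ | prev − | push {1,7}
  [15] u=6 | in ⊤ | out ⊤ | prev + | push {0}
  [16] u=1 | in ⊤ | out ⊤ | ==
  [17] u=7 | in ⊤ | out ⊤ | ==
  [18] u=0 | in ⊤ | out ⊤ | ==

Converged values:
  [0] ⊤
  [1] ⊤
  [2] +
  [3] ⊤
  [4] ⊤
  [5] 0
  [6] ⊤
  [7] ⊤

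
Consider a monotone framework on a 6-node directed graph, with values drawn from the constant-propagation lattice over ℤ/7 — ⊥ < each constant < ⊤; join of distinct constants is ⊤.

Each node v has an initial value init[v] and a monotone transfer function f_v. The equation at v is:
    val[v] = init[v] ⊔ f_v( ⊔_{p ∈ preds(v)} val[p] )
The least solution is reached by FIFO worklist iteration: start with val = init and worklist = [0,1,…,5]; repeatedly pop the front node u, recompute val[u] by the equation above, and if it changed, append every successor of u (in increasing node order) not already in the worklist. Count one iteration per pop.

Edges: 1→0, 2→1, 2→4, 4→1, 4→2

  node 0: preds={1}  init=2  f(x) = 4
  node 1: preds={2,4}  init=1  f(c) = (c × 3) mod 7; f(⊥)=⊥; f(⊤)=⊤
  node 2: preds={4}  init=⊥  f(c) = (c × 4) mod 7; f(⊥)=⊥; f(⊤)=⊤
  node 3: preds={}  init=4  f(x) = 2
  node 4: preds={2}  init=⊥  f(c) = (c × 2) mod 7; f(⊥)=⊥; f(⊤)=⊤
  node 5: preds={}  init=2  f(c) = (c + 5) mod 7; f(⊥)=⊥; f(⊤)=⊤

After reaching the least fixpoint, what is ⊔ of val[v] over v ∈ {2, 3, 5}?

⊤

Trace (6 dequeues):
  [1] u=0 | in 1 | out ⊤ | prev 2 | push {}
  [2] u=1 | in ⊥ | out 1 | ==
  [3] u=2 | in ⊥ | out ⊥ | ==
  [4] u=3 | in ⊥ | out ⊤ | prev 4 | push {}
  [5] u=4 | in ⊥ | out ⊥ | ==
  [6] u=5 | in ⊥ | out 2 | ==

Converged values:
  [0] ⊤
  [1] 1
  [2] ⊥
  [3] ⊤
  [4] ⊥
  [5] 2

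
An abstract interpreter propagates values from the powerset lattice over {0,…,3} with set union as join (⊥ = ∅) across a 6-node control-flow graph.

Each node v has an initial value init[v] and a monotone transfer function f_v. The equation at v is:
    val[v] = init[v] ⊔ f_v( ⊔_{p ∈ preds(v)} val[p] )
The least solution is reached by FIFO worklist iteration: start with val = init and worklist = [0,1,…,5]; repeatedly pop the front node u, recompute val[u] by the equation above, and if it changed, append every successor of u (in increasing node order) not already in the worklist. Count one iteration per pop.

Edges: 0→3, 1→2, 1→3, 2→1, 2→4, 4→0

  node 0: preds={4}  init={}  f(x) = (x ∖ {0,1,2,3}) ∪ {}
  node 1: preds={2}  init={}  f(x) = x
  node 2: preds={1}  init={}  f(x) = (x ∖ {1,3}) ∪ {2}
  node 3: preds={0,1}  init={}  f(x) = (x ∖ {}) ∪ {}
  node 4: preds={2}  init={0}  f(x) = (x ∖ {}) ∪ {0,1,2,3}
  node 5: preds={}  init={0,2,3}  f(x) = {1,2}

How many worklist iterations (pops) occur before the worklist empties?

10

Worklist (10 pops):
  #1 pop 0: in={0} → {} (no change)
  #2 pop 1: in={} → {} (no change)
  #3 pop 2: in={} → {2} (was {}); enqueue [1]
  #4 pop 3: in={} → {} (no change)
  #5 pop 4: in={2} → {0,1,2,3} (was {0}); enqueue [0]
  #6 pop 5: in={} → {0,1,2,3} (was {0,2,3}); enqueue []
  #7 pop 1: in={2} → {2} (was {}); enqueue [2,3]
  #8 pop 0: in={0,1,2,3} → {} (no change)
  #9 pop 2: in={2} → {2} (no change)
  #10 pop 3: in={2} → {2} (was {}); enqueue []

Fixpoint:
  val[0] = {}
  val[1] = {2}
  val[2] = {2}
  val[3] = {2}
  val[4] = {0,1,2,3}
  val[5] = {0,1,2,3}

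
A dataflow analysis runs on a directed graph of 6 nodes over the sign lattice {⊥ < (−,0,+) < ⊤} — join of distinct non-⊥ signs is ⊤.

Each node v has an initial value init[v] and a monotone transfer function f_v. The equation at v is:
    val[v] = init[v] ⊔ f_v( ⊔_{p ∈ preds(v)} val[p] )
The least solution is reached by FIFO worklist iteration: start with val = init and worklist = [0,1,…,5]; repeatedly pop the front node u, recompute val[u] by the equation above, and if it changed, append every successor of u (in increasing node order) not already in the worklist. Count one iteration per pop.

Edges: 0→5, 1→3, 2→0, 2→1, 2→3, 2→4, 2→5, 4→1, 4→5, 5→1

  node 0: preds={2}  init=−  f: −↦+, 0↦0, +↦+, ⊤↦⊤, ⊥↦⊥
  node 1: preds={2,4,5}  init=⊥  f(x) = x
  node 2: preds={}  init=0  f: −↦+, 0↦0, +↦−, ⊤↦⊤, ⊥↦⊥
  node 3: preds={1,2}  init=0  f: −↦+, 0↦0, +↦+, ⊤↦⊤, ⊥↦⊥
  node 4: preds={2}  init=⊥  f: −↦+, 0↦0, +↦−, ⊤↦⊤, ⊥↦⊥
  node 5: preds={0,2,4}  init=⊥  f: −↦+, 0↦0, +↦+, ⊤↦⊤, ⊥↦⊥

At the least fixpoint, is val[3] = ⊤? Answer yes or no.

Iteration log — 8 steps:
  step 1. node 0  ⊔preds=0  new=⊤  old=−  +wl: 
  step 2. node 1  ⊔preds=0  new=0  old=⊥  +wl: 
  step 3. node 2  ⊔preds=⊥  new=0  stable
  step 4. node 3  ⊔preds=0  new=0  stable
  step 5. node 4  ⊔preds=0  new=0  old=⊥  +wl: 1
  step 6. node 5  ⊔preds=⊤  new=⊤  old=⊥  +wl: 
  step 7. node 1  ⊔preds=⊤  new=⊤  old=0  +wl: 3
  step 8. node 3  ⊔preds=⊤  new=⊤  old=0  +wl: 

Least fixpoint reached:
  node 0: ⊤
  node 1: ⊤
  node 2: 0
  node 3: ⊤
  node 4: 0
  node 5: ⊤

yes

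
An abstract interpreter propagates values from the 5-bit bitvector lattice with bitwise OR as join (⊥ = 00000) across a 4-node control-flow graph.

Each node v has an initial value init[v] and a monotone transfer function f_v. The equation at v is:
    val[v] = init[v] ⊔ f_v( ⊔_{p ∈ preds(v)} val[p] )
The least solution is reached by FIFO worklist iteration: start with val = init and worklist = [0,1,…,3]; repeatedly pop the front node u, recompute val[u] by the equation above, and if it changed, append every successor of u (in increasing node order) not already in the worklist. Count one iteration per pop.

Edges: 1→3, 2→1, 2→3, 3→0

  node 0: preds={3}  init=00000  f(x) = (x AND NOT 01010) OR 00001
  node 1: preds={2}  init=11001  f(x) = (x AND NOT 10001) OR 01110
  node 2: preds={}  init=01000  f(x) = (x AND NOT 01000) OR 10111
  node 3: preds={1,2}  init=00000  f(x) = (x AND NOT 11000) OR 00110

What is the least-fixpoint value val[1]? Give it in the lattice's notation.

11111

Trace (6 dequeues):
  [1] u=0 | in 00000 | out 00001 | prev 00000 | push {}
  [2] u=1 | in 01000 | out 11111 | prev 11001 | push {}
  [3] u=2 | in 00000 | out 11111 | prev 01000 | push {1}
  [4] u=3 | in 11111 | out 00111 | prev 00000 | push {0}
  [5] u=1 | in 11111 | out 11111 | ==
  [6] u=0 | in 00111 | out 00101 | prev 00001 | push {}

Converged values:
  [0] 00101
  [1] 11111
  [2] 11111
  [3] 00111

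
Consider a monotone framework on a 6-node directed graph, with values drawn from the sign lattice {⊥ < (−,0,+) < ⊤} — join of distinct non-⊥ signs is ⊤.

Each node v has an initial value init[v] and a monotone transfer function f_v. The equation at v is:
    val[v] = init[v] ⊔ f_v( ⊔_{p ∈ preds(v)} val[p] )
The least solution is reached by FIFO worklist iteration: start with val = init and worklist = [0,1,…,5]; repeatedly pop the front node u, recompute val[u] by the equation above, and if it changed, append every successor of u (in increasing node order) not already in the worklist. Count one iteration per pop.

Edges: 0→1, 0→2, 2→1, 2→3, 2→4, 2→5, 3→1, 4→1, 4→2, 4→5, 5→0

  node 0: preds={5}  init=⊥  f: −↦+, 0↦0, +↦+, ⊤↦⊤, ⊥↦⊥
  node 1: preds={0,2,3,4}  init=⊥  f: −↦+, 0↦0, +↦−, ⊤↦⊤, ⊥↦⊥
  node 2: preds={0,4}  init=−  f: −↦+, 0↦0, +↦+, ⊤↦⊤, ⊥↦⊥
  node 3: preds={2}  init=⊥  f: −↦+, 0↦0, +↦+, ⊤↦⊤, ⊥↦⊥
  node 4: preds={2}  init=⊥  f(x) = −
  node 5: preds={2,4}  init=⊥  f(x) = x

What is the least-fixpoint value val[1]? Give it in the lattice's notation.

Trace (18 dequeues):
  [1] u=0 | in ⊥ | out ⊥ | ==
  [2] u=1 | in − | out + | prev ⊥ | push {}
  [3] u=2 | in ⊥ | out − | ==
  [4] u=3 | in − | out + | prev ⊥ | push {1}
  [5] u=4 | in − | out − | prev ⊥ | push {2}
  [6] u=5 | in − | out − | prev ⊥ | push {0}
  [7] u=1 | in ⊤ | out ⊤ | prev + | push {}
  [8] u=2 | in − | out ⊤ | prev − | push {1,3,4,5}
  [9] u=0 | in − | out + | prev ⊥ | push {2}
  [10] u=1 | in ⊤ | out ⊤ | ==
  [11] u=3 | in ⊤ | out ⊤ | prev + | push {1}
  [12] u=4 | in ⊤ | out − | ==
  [13] u=5 | in ⊤ | out ⊤ | prev − | push {0}
  [14] u=2 | in ⊤ | out ⊤ | ==
  [15] u=1 | in ⊤ | out ⊤ | ==
  [16] u=0 | in ⊤ | out ⊤ | prev + | push {1,2}
  [17] u=1 | in ⊤ | out ⊤ | ==
  [18] u=2 | in ⊤ | out ⊤ | ==

Converged values:
  [0] ⊤
  [1] ⊤
  [2] ⊤
  [3] ⊤
  [4] −
  [5] ⊤

⊤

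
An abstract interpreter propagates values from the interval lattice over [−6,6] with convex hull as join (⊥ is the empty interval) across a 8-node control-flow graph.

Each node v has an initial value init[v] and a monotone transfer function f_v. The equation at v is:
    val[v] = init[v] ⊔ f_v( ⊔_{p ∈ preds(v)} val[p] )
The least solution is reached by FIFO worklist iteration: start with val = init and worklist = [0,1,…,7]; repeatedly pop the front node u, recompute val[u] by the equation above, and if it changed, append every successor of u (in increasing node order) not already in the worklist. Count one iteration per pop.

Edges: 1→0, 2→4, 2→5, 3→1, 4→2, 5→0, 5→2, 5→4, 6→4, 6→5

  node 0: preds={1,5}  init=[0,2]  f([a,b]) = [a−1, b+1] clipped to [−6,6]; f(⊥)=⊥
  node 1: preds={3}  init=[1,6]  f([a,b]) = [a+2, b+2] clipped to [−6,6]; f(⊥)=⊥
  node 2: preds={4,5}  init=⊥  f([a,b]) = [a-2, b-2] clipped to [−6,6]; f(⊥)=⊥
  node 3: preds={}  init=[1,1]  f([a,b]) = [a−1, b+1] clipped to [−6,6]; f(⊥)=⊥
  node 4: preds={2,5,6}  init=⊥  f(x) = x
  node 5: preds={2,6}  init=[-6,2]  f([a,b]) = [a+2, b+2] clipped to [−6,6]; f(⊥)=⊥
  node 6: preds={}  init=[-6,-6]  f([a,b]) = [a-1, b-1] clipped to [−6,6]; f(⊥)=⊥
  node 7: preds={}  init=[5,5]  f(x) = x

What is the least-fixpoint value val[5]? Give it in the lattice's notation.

[-6,2]

Worklist (9 pops):
  #1 pop 0: in=[-6,6] → [-6,6] (was [0,2]); enqueue []
  #2 pop 1: in=[1,1] → [1,6] (no change)
  #3 pop 2: in=[-6,2] → [-6,0] (was ⊥); enqueue []
  #4 pop 3: in=⊥ → [1,1] (no change)
  #5 pop 4: in=[-6,2] → [-6,2] (was ⊥); enqueue [2]
  #6 pop 5: in=[-6,0] → [-6,2] (no change)
  #7 pop 6: in=⊥ → [-6,-6] (no change)
  #8 pop 7: in=⊥ → [5,5] (no change)
  #9 pop 2: in=[-6,2] → [-6,0] (no change)

Fixpoint:
  val[0] = [-6,6]
  val[1] = [1,6]
  val[2] = [-6,0]
  val[3] = [1,1]
  val[4] = [-6,2]
  val[5] = [-6,2]
  val[6] = [-6,-6]
  val[7] = [5,5]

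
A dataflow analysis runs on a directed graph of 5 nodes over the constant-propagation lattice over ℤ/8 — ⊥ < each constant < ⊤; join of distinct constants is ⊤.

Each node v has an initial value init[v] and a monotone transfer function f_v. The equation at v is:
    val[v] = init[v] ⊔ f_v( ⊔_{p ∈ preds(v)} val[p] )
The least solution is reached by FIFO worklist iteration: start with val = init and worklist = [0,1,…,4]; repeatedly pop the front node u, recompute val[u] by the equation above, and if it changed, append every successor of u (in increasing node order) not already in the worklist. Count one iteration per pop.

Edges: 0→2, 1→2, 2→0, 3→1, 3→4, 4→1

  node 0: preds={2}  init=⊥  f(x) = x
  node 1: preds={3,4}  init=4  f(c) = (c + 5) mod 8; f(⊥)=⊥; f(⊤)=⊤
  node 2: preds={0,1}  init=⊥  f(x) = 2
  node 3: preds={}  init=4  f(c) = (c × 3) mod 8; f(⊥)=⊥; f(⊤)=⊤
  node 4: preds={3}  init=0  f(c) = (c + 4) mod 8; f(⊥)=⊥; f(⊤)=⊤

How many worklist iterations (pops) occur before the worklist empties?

Trace (7 dequeues):
  [1] u=0 | in ⊥ | out ⊥ | ==
  [2] u=1 | in ⊤ | out ⊤ | prev 4 | push {}
  [3] u=2 | in ⊤ | out 2 | prev ⊥ | push {0}
  [4] u=3 | in ⊥ | out 4 | ==
  [5] u=4 | in 4 | out 0 | ==
  [6] u=0 | in 2 | out 2 | prev ⊥ | push {2}
  [7] u=2 | in ⊤ | out 2 | ==

Converged values:
  [0] 2
  [1] ⊤
  [2] 2
  [3] 4
  [4] 0

7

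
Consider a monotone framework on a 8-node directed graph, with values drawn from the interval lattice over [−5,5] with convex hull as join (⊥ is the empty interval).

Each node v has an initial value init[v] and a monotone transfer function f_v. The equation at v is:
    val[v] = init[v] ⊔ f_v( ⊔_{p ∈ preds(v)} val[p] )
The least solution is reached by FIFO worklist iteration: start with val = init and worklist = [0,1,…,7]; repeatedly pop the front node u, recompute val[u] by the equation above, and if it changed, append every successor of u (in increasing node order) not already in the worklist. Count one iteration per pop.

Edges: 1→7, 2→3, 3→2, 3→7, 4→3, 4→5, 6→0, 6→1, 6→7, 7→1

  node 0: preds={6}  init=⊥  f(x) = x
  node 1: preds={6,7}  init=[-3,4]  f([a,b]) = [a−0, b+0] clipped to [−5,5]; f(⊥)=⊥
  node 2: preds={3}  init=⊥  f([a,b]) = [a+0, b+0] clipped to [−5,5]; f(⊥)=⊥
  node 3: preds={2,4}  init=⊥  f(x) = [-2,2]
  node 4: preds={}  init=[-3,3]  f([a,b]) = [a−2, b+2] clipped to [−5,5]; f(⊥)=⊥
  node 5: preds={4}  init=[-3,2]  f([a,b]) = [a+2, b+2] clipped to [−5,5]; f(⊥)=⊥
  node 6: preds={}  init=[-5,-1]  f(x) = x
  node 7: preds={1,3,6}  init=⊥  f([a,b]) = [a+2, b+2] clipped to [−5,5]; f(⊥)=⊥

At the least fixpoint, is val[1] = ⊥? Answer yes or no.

Worklist (12 pops):
  #1 pop 0: in=[-5,-1] → [-5,-1] (was ⊥); enqueue []
  #2 pop 1: in=[-5,-1] → [-5,4] (was [-3,4]); enqueue []
  #3 pop 2: in=⊥ → ⊥ (no change)
  #4 pop 3: in=[-3,3] → [-2,2] (was ⊥); enqueue [2]
  #5 pop 4: in=⊥ → [-3,3] (no change)
  #6 pop 5: in=[-3,3] → [-3,5] (was [-3,2]); enqueue []
  #7 pop 6: in=⊥ → [-5,-1] (no change)
  #8 pop 7: in=[-5,4] → [-3,5] (was ⊥); enqueue [1]
  #9 pop 2: in=[-2,2] → [-2,2] (was ⊥); enqueue [3]
  #10 pop 1: in=[-5,5] → [-5,5] (was [-5,4]); enqueue [7]
  #11 pop 3: in=[-3,3] → [-2,2] (no change)
  #12 pop 7: in=[-5,5] → [-3,5] (no change)

Fixpoint:
  val[0] = [-5,-1]
  val[1] = [-5,5]
  val[2] = [-2,2]
  val[3] = [-2,2]
  val[4] = [-3,3]
  val[5] = [-3,5]
  val[6] = [-5,-1]
  val[7] = [-3,5]

no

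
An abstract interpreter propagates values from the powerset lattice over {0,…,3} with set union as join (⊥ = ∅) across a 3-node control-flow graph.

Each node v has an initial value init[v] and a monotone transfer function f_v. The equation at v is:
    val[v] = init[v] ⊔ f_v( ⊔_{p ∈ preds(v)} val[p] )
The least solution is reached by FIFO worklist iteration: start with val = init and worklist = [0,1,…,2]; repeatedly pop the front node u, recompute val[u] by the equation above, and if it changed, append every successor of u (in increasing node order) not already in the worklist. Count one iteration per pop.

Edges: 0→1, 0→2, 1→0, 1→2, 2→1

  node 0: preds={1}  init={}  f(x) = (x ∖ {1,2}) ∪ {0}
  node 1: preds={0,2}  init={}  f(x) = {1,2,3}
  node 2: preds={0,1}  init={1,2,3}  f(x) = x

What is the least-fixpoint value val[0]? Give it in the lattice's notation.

{0,3}

Worklist (6 pops):
  #1 pop 0: in={} → {0} (was {}); enqueue []
  #2 pop 1: in={0,1,2,3} → {1,2,3} (was {}); enqueue [0]
  #3 pop 2: in={0,1,2,3} → {0,1,2,3} (was {1,2,3}); enqueue [1]
  #4 pop 0: in={1,2,3} → {0,3} (was {0}); enqueue [2]
  #5 pop 1: in={0,1,2,3} → {1,2,3} (no change)
  #6 pop 2: in={0,1,2,3} → {0,1,2,3} (no change)

Fixpoint:
  val[0] = {0,3}
  val[1] = {1,2,3}
  val[2] = {0,1,2,3}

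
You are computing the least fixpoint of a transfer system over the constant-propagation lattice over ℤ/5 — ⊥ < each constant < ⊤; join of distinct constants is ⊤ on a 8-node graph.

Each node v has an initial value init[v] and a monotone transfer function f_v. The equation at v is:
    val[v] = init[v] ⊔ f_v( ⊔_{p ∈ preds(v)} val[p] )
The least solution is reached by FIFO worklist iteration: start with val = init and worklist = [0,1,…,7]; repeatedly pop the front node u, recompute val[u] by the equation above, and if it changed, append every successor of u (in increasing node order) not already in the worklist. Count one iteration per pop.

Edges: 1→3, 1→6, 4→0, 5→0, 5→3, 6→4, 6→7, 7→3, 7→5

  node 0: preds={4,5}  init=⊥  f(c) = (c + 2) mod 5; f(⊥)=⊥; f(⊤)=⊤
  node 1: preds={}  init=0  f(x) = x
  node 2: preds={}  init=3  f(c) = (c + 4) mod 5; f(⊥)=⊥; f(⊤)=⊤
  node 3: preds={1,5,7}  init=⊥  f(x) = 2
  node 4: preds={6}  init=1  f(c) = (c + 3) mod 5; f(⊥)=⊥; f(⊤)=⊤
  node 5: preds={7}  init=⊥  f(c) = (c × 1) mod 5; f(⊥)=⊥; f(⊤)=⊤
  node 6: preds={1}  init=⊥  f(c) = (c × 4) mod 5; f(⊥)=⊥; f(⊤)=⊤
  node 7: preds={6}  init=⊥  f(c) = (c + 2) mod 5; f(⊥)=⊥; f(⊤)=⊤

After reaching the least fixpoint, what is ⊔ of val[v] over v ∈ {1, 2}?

⊤

Trace (13 dequeues):
  [1] u=0 | in 1 | out 3 | prev ⊥ | push {}
  [2] u=1 | in ⊥ | out 0 | ==
  [3] u=2 | in ⊥ | out 3 | ==
  [4] u=3 | in 0 | out 2 | prev ⊥ | push {}
  [5] u=4 | in ⊥ | out 1 | ==
  [6] u=5 | in ⊥ | out ⊥ | ==
  [7] u=6 | in 0 | out 0 | prev ⊥ | push {4}
  [8] u=7 | in 0 | out 2 | prev ⊥ | push {3,5}
  [9] u=4 | in 0 | out ⊤ | prev 1 | push {0}
  [10] u=3 | in ⊤ | out 2 | ==
  [11] u=5 | in 2 | out 2 | prev ⊥ | push {3}
  [12] u=0 | in ⊤ | out ⊤ | prev 3 | push {}
  [13] u=3 | in ⊤ | out 2 | ==

Converged values:
  [0] ⊤
  [1] 0
  [2] 3
  [3] 2
  [4] ⊤
  [5] 2
  [6] 0
  [7] 2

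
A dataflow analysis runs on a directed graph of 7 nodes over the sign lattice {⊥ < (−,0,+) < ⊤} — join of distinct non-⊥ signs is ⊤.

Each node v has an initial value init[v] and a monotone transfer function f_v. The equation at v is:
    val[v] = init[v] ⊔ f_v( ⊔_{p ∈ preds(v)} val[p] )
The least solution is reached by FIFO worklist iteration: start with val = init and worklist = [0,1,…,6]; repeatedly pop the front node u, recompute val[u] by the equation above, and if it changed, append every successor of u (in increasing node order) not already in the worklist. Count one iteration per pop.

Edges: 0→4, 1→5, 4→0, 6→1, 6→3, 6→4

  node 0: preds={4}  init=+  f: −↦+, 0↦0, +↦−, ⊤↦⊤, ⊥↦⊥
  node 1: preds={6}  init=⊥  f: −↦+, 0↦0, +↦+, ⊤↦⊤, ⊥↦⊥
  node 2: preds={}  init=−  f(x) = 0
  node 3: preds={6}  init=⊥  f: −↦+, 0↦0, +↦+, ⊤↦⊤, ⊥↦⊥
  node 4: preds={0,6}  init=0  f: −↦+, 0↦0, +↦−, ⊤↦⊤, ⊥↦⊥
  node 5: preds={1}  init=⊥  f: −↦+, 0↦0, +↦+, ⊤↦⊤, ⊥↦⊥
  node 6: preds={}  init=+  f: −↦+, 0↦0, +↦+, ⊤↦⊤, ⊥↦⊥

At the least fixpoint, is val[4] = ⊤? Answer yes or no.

Trace (8 dequeues):
  [1] u=0 | in 0 | out ⊤ | prev + | push {}
  [2] u=1 | in + | out + | prev ⊥ | push {}
  [3] u=2 | in ⊥ | out ⊤ | prev − | push {}
  [4] u=3 | in + | out + | prev ⊥ | push {}
  [5] u=4 | in ⊤ | out ⊤ | prev 0 | push {0}
  [6] u=5 | in + | out + | prev ⊥ | push {}
  [7] u=6 | in ⊥ | out + | ==
  [8] u=0 | in ⊤ | out ⊤ | ==

Converged values:
  [0] ⊤
  [1] +
  [2] ⊤
  [3] +
  [4] ⊤
  [5] +
  [6] +

yes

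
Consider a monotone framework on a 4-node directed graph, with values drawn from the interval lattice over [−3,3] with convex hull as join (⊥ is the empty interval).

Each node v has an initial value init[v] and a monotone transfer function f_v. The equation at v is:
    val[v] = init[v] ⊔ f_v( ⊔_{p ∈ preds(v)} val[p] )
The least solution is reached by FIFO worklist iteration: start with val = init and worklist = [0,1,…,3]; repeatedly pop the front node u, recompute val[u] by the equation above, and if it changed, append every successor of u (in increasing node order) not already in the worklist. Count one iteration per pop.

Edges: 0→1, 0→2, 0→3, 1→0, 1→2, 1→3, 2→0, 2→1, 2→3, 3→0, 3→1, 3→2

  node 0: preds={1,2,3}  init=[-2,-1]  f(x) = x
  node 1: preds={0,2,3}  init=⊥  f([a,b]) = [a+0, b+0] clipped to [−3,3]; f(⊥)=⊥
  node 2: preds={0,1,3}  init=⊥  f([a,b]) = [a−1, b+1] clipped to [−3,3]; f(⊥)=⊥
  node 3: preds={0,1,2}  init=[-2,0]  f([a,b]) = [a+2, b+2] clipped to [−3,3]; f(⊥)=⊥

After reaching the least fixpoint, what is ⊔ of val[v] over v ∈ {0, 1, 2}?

[-3,3]

Trace (10 dequeues):
  [1] u=0 | in [-2,0] | out [-2,0] | prev [-2,-1] | push {}
  [2] u=1 | in [-2,0] | out [-2,0] | prev ⊥ | push {0}
  [3] u=2 | in [-2,0] | out [-3,1] | prev ⊥ | push {1}
  [4] u=3 | in [-3,1] | out [-2,3] | prev [-2,0] | push {2}
  [5] u=0 | in [-3,3] | out [-3,3] | prev [-2,0] | push {3}
  [6] u=1 | in [-3,3] | out [-3,3] | prev [-2,0] | push {0}
  [7] u=2 | in [-3,3] | out [-3,3] | prev [-3,1] | push {1}
  [8] u=3 | in [-3,3] | out [-2,3] | ==
  [9] u=0 | in [-3,3] | out [-3,3] | ==
  [10] u=1 | in [-3,3] | out [-3,3] | ==

Converged values:
  [0] [-3,3]
  [1] [-3,3]
  [2] [-3,3]
  [3] [-2,3]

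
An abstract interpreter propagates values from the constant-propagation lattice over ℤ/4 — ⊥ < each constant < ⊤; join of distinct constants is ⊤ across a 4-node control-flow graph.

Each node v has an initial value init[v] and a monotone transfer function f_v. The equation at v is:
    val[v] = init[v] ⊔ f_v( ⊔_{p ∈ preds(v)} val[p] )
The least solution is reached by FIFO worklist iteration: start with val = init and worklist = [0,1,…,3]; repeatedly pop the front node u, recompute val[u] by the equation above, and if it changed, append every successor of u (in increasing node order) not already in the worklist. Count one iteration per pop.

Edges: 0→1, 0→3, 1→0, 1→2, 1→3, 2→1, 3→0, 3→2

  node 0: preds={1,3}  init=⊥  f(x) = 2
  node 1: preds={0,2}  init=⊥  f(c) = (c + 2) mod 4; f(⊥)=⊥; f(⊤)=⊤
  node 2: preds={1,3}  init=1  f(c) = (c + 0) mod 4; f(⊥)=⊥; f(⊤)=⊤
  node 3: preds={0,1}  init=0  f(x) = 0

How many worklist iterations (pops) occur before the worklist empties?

6

Trace (6 dequeues):
  [1] u=0 | in 0 | out 2 | prev ⊥ | push {}
  [2] u=1 | in ⊤ | out ⊤ | prev ⊥ | push {0}
  [3] u=2 | in ⊤ | out ⊤ | prev 1 | push {1}
  [4] u=3 | in ⊤ | out 0 | ==
  [5] u=0 | in ⊤ | out 2 | ==
  [6] u=1 | in ⊤ | out ⊤ | ==

Converged values:
  [0] 2
  [1] ⊤
  [2] ⊤
  [3] 0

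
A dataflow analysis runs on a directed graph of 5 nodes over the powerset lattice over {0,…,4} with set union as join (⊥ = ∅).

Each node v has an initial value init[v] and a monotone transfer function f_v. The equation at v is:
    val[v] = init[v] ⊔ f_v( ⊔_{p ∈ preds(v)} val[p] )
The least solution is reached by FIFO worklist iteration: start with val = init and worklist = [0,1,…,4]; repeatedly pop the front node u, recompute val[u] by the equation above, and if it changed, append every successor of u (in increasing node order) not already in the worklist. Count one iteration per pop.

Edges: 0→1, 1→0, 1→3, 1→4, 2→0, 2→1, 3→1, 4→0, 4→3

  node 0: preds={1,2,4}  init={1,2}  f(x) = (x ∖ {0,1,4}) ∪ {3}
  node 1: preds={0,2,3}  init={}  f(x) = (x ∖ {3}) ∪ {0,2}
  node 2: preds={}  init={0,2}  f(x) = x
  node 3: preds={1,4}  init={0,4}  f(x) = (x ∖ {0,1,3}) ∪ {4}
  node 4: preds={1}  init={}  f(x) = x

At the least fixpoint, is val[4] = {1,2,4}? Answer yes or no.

no

Worklist (8 pops):
  #1 pop 0: in={0,2} → {1,2,3} (was {1,2}); enqueue []
  #2 pop 1: in={0,1,2,3,4} → {0,1,2,4} (was {}); enqueue [0]
  #3 pop 2: in={} → {0,2} (no change)
  #4 pop 3: in={0,1,2,4} → {0,2,4} (was {0,4}); enqueue [1]
  #5 pop 4: in={0,1,2,4} → {0,1,2,4} (was {}); enqueue [3]
  #6 pop 0: in={0,1,2,4} → {1,2,3} (no change)
  #7 pop 1: in={0,1,2,3,4} → {0,1,2,4} (no change)
  #8 pop 3: in={0,1,2,4} → {0,2,4} (no change)

Fixpoint:
  val[0] = {1,2,3}
  val[1] = {0,1,2,4}
  val[2] = {0,2}
  val[3] = {0,2,4}
  val[4] = {0,1,2,4}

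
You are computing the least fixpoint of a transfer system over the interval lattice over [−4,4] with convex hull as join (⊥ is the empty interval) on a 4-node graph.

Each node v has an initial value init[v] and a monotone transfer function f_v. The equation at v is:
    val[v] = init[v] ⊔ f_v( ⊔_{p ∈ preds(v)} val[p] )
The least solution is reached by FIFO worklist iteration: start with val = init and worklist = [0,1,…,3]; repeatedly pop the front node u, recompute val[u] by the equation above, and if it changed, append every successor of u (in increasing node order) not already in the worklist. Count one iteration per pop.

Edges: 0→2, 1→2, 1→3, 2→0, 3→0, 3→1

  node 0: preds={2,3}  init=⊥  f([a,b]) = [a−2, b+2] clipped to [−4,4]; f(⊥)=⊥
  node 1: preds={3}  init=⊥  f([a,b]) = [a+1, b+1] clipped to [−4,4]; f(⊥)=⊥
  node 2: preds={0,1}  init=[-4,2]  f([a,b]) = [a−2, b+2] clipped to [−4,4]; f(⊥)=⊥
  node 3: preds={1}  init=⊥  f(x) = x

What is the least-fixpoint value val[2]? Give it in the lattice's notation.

[-4,4]

Iteration log — 5 steps:
  step 1. node 0  ⊔preds=[-4,2]  new=[-4,4]  old=⊥  +wl: 
  step 2. node 1  ⊔preds=⊥  new=⊥  stable
  step 3. node 2  ⊔preds=[-4,4]  new=[-4,4]  old=[-4,2]  +wl: 0
  step 4. node 3  ⊔preds=⊥  new=⊥  stable
  step 5. node 0  ⊔preds=[-4,4]  new=[-4,4]  stable

Least fixpoint reached:
  node 0: [-4,4]
  node 1: ⊥
  node 2: [-4,4]
  node 3: ⊥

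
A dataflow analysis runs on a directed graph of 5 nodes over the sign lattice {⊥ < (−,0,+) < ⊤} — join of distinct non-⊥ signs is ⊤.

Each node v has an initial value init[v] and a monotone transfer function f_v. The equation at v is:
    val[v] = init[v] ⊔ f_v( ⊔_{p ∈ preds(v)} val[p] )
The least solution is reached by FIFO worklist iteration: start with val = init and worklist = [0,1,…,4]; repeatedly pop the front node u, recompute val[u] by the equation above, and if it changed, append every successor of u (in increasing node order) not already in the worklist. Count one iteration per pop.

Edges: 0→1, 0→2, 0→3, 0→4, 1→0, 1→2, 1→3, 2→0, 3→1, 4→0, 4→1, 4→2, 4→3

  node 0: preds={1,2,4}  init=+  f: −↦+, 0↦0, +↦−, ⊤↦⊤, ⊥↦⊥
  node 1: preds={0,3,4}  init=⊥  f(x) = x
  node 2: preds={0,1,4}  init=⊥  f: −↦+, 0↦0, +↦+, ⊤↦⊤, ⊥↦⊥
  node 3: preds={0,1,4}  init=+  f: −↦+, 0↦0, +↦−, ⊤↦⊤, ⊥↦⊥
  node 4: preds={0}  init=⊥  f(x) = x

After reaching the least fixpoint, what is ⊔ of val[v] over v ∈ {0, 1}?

Worklist (14 pops):
  #1 pop 0: in=⊥ → + (no change)
  #2 pop 1: in=+ → + (was ⊥); enqueue [0]
  #3 pop 2: in=+ → + (was ⊥); enqueue []
  #4 pop 3: in=+ → ⊤ (was +); enqueue [1]
  #5 pop 4: in=+ → + (was ⊥); enqueue [2,3]
  #6 pop 0: in=+ → ⊤ (was +); enqueue [4]
  #7 pop 1: in=⊤ → ⊤ (was +); enqueue [0]
  #8 pop 2: in=⊤ → ⊤ (was +); enqueue []
  #9 pop 3: in=⊤ → ⊤ (no change)
  #10 pop 4: in=⊤ → ⊤ (was +); enqueue [1,2,3]
  #11 pop 0: in=⊤ → ⊤ (no change)
  #12 pop 1: in=⊤ → ⊤ (no change)
  #13 pop 2: in=⊤ → ⊤ (no change)
  #14 pop 3: in=⊤ → ⊤ (no change)

Fixpoint:
  val[0] = ⊤
  val[1] = ⊤
  val[2] = ⊤
  val[3] = ⊤
  val[4] = ⊤

⊤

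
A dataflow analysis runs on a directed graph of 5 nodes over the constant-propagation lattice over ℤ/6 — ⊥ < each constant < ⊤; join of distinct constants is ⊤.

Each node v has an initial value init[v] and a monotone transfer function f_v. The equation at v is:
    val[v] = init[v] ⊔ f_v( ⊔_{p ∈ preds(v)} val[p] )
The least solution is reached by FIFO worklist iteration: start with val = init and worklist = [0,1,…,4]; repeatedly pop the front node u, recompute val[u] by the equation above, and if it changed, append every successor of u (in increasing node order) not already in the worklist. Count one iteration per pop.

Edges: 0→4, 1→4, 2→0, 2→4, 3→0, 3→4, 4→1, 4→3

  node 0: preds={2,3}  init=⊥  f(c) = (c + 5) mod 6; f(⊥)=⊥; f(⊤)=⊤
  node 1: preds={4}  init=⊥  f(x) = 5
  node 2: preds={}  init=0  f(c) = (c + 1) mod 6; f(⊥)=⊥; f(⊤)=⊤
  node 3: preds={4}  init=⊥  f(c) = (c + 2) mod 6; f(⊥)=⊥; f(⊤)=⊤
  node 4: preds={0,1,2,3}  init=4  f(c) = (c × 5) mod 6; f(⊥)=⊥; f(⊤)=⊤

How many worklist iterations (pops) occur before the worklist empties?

10

Trace (10 dequeues):
  [1] u=0 | in 0 | out 5 | prev ⊥ | push {}
  [2] u=1 | in 4 | out 5 | prev ⊥ | push {}
  [3] u=2 | in ⊥ | out 0 | ==
  [4] u=3 | in 4 | out 0 | prev ⊥ | push {0}
  [5] u=4 | in ⊤ | out ⊤ | prev 4 | push {1,3}
  [6] u=0 | in 0 | out 5 | ==
  [7] u=1 | in ⊤ | out 5 | ==
  [8] u=3 | in ⊤ | out ⊤ | prev 0 | push {0,4}
  [9] u=0 | in ⊤ | out ⊤ | prev 5 | push {}
  [10] u=4 | in ⊤ | out ⊤ | ==

Converged values:
  [0] ⊤
  [1] 5
  [2] 0
  [3] ⊤
  [4] ⊤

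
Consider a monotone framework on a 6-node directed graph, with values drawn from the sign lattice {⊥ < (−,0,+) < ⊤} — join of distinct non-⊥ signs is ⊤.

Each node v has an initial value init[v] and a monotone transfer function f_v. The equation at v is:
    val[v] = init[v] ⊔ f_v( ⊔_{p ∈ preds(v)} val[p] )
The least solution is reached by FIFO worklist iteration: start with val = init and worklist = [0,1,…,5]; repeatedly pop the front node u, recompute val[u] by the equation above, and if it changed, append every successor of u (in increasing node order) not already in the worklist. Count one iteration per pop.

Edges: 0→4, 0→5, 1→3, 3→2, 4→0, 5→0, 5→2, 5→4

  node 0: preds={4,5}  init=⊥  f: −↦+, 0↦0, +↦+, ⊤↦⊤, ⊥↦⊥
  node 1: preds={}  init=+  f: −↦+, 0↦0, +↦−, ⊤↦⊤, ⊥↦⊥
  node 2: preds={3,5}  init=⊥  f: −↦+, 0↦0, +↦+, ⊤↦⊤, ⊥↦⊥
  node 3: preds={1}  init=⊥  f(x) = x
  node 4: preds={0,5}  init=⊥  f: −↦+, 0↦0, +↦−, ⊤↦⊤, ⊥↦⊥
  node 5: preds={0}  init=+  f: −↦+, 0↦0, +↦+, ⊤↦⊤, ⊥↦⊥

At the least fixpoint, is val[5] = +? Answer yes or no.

Trace (13 dequeues):
  [1] u=0 | in + | out + | prev ⊥ | push {}
  [2] u=1 | in ⊥ | out + | ==
  [3] u=2 | in + | out + | prev ⊥ | push {}
  [4] u=3 | in + | out + | prev ⊥ | push {2}
  [5] u=4 | in + | out − | prev ⊥ | push {0}
  [6] u=5 | in + | out + | ==
  [7] u=2 | in + | out + | ==
  [8] u=0 | in ⊤ | out ⊤ | prev + | push {4,5}
  [9] u=4 | in ⊤ | out ⊤ | prev − | push {0}
  [10] u=5 | in ⊤ | out ⊤ | prev + | push {2,4}
  [11] u=0 | in ⊤ | out ⊤ | ==
  [12] u=2 | in ⊤ | out ⊤ | prev + | push {}
  [13] u=4 | in ⊤ | out ⊤ | ==

Converged values:
  [0] ⊤
  [1] +
  [2] ⊤
  [3] +
  [4] ⊤
  [5] ⊤

no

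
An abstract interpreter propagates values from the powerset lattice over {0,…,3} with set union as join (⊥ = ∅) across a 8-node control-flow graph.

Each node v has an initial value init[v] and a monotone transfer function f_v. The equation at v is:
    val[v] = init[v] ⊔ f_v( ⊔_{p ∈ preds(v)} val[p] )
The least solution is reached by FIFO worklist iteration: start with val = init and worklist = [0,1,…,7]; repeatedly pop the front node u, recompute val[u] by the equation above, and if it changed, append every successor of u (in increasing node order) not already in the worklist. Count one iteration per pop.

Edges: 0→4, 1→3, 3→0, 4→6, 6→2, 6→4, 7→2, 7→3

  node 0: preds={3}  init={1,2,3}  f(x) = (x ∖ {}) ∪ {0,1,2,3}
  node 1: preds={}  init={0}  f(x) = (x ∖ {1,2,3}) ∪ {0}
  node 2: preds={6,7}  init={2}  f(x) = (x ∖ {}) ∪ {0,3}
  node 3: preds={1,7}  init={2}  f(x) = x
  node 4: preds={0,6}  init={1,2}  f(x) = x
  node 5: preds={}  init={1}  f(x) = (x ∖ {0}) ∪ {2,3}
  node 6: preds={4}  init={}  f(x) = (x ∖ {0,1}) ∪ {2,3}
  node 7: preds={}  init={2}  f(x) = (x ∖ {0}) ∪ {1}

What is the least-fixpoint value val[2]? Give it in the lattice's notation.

Trace (13 dequeues):
  [1] u=0 | in {2} | out {0,1,2,3} | prev {1,2,3} | push {}
  [2] u=1 | in {} | out {0} | ==
  [3] u=2 | in {2} | out {0,2,3} | prev {2} | push {}
  [4] u=3 | in {0,2} | out {0,2} | prev {2} | push {0}
  [5] u=4 | in {0,1,2,3} | out {0,1,2,3} | prev {1,2} | push {}
  [6] u=5 | in {} | out {1,2,3} | prev {1} | push {}
  [7] u=6 | in {0,1,2,3} | out {2,3} | prev {} | push {2,4}
  [8] u=7 | in {} | out {1,2} | prev {2} | push {3}
  [9] u=0 | in {0,2} | out {0,1,2,3} | ==
  [10] u=2 | in {1,2,3} | out {0,1,2,3} | prev {0,2,3} | push {}
  [11] u=4 | in {0,1,2,3} | out {0,1,2,3} | ==
  [12] u=3 | in {0,1,2} | out {0,1,2} | prev {0,2} | push {0}
  [13] u=0 | in {0,1,2} | out {0,1,2,3} | ==

Converged values:
  [0] {0,1,2,3}
  [1] {0}
  [2] {0,1,2,3}
  [3] {0,1,2}
  [4] {0,1,2,3}
  [5] {1,2,3}
  [6] {2,3}
  [7] {1,2}

{0,1,2,3}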